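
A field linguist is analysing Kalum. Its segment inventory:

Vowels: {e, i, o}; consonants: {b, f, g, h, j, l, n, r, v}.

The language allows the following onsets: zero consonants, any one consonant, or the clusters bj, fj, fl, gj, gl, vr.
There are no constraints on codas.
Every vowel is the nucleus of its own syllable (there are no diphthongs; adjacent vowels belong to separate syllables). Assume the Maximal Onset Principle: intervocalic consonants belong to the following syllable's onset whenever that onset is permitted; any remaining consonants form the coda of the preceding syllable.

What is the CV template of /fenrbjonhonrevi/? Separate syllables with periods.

The vowels are e, o, o, e, i — 5 nuclei, so 5 syllables.
σ1/σ2 boundary: /nrbj/ — longest licit onset from the right is /bj/, leaving /nr/ as coda.
σ2/σ3 boundary: cluster /nh/ — the longest permitted-onset suffix is /h/; onset = /h/, preceding coda = /n/.
σ3/σ4 boundary: /nr/ — longest licit onset from the right is /r/, leaving /n/ as coda.
σ4/σ5 boundary: /v/ is a single consonant, so it becomes the next onset.
Putting it together: fenr.bjon.hon.re.vi.
Mapping each syllable to C/V: /fenr/ → CVCC, /bjon/ → CCVC, /hon/ → CVC, /re/ → CV, /vi/ → CV.

CVCC.CCVC.CVC.CV.CV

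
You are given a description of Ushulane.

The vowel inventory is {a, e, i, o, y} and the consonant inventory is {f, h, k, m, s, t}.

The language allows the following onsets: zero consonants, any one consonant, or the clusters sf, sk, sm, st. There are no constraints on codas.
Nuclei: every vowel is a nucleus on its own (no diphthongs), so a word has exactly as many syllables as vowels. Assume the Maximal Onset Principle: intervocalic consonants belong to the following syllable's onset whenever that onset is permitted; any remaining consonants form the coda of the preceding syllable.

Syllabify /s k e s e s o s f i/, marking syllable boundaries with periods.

ske.se.so.sfi

The vowels are e, e, o, i — 4 nuclei, so 4 syllables.
/e…e/ gap (V1→V2): /s/ is a single consonant, so it becomes the next onset.
/e…o/ gap (V2→V3): /s/ → onset of the next syllable (single consonants are always licit onsets).
/o…i/ gap (V3→V4): cluster /sf/ — /sf/ is itself a permitted onset, so the whole cluster goes right; preceding coda = ∅.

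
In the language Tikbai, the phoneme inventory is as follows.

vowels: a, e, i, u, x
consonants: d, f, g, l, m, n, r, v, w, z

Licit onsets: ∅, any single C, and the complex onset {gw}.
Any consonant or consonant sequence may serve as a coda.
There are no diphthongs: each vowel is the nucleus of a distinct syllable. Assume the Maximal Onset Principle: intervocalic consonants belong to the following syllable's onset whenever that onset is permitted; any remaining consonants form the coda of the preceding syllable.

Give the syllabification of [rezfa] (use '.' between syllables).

rez.fa

Nuclei (vowels): e, a → 2 syllables.
V1 /e/ – V2 /a/: cluster /zf/ — the longest permitted-onset suffix is /f/; onset = /f/, preceding coda = /z/.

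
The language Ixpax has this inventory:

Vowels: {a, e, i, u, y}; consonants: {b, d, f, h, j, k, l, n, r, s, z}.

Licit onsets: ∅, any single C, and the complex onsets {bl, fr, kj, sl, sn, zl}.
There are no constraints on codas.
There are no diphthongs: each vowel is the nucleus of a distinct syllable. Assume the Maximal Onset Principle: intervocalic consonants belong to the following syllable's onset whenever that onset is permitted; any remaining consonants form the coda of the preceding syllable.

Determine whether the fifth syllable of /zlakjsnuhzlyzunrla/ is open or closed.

The vowels are a, u, y, u, a — 5 nuclei, so 5 syllables.
σ1/σ2 boundary: /kjsn/; trying suffixes from longest down, /sn/ is the first permitted one, so coda /kj/ | onset /sn/.
σ2/σ3 boundary: /hzl/ splits as /h/ + /zl/ (/zl/ is the longest suffix that is a licit onset).
σ3/σ4 boundary: just /z/ — single C goes to the following onset.
σ4/σ5 boundary: /nrl/ — longest licit onset from the right is /l/, leaving /nr/ as coda.
Result: zlakj.snuh.zly.zunr.la.
Syllable 5 is /la/; it ends in its nucleus with no coda, so it is open.

open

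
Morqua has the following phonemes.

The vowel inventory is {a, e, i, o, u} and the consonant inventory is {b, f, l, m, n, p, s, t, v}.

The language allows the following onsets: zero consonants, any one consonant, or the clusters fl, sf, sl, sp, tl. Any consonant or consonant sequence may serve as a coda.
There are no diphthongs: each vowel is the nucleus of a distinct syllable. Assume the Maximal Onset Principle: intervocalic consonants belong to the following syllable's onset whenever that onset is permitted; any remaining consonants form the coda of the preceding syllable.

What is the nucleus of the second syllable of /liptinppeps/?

Vowels present: i, i, e; each is a nucleus, giving 3 syllables.
The second nucleus (vowel 2 from the left) is /i/.

i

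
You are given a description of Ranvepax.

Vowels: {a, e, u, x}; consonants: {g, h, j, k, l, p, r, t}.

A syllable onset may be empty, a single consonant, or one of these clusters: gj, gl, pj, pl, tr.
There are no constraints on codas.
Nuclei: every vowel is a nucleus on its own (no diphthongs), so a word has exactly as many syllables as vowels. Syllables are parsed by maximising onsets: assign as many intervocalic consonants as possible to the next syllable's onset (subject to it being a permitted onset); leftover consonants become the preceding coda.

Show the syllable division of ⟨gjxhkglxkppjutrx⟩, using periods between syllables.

gjxhk.glxkp.pju.trx

Vowels present: x, x, u, x; each is a nucleus, giving 4 syllables.
/x…x/ gap (V1→V2): /hkgl/ — longest licit onset from the right is /gl/, leaving /hk/ as coda.
/x…u/ gap (V2→V3): /kppj/ splits as /kp/ + /pj/ (/pj/ is the longest suffix that is a licit onset).
/u…x/ gap (V3→V4): /tr/ is a licit onset in full, so it all attaches to the next syllable.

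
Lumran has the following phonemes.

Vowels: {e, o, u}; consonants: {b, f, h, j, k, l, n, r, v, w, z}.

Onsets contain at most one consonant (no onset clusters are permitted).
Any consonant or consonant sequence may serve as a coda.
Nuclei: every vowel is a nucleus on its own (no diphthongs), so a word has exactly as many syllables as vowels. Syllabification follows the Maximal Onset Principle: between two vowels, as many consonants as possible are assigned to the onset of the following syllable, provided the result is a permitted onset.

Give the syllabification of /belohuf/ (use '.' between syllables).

Nuclei (vowels): e, o, u → 3 syllables.
V1 /e/ – V2 /o/: just /l/ — single C goes to the following onset.
V2 /o/ – V3 /u/: /h/ → onset of the next syllable (single consonants are always licit onsets).

be.lo.huf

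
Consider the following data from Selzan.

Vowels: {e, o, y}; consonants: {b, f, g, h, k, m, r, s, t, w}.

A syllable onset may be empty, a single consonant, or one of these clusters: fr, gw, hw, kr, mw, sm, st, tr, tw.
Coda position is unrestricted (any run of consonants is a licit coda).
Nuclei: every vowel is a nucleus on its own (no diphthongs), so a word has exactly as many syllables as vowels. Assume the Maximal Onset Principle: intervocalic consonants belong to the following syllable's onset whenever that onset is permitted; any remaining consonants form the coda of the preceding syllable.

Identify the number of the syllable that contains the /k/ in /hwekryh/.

2

The vowels are e, y — 2 nuclei, so 2 syllables.
/e…y/ gap (V1→V2): /kr/ — entire cluster is a permitted onset → onset /kr/, coda ∅.
Result: hwe.kryh.
The /k/ is in the onset of syllable 2 (/kryh/).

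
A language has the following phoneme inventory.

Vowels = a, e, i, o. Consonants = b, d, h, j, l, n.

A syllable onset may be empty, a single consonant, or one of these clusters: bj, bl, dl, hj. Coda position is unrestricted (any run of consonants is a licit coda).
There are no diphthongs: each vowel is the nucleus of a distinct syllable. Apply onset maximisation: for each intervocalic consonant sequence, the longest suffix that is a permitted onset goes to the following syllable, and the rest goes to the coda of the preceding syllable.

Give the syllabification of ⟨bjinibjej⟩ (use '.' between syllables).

bji.ni.bjej

Nuclei (vowels): i, i, e → 3 syllables.
/i…i/ gap (V1→V2): just /n/ — single C goes to the following onset.
/i…e/ gap (V2→V3): /bj/ — entire cluster is a permitted onset → onset /bj/, coda ∅.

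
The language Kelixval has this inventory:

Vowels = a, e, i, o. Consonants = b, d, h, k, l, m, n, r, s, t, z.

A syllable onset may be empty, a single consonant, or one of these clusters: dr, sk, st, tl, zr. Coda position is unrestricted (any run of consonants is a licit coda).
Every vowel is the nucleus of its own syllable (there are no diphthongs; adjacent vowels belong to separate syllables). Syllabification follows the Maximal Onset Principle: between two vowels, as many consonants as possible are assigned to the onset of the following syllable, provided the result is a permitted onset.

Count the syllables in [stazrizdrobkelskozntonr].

The vowels are a, i, o, e, o, o — 6 nuclei, so 6 syllables.

6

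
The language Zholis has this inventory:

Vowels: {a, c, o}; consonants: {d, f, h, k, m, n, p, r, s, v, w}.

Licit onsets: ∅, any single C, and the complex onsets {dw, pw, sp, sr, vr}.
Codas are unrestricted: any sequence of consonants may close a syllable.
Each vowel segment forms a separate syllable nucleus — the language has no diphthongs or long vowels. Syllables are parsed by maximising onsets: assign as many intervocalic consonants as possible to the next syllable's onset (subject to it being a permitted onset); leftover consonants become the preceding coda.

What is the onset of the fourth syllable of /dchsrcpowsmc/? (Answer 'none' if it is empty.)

The vowels are c, c, o, c — 4 nuclei, so 4 syllables.
σ1/σ2 boundary: cluster /hsr/ — the longest permitted-onset suffix is /sr/; onset = /sr/, preceding coda = /h/.
σ2/σ3 boundary: /p/ is a single consonant, so it becomes the next onset.
σ3/σ4 boundary: /wsm/; trying suffixes from longest down, /m/ is the first permitted one, so coda /ws/ | onset /m/.
Putting it together: dch.src.pows.mc.
Syllable 4 is /mc/: onset /m/, nucleus /c/, coda ∅.

m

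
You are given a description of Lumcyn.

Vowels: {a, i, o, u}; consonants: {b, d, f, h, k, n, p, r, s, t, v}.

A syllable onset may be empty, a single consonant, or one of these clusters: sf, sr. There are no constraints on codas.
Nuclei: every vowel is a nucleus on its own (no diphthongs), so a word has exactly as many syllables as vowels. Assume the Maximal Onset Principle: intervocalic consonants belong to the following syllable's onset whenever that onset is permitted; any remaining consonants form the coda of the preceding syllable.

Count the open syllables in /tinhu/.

The vowels are i, u — 2 nuclei, so 2 syllables.
Between /i/ (V1) and /u/ (V2): cluster /nh/ — the longest permitted-onset suffix is /h/; onset = /h/, preceding coda = /n/.
Syllabification: tin.hu.
Classifying each syllable: /tin/ (closed), /hu/ (open).
Open syllables: 1.

1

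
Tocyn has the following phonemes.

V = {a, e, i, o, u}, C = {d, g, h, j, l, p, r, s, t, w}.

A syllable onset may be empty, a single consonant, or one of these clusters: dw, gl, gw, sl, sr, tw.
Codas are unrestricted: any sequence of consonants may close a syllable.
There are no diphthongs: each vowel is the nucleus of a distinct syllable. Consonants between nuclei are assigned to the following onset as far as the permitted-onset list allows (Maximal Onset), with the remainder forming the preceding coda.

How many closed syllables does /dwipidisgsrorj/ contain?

2

Nuclei (vowels): i, i, i, o → 4 syllables.
Between /i/ (V1) and /i/ (V2): /p/ is a single consonant, so it becomes the next onset.
Between /i/ (V2) and /i/ (V3): just /d/ — single C goes to the following onset.
Between /i/ (V3) and /o/ (V4): /sgsr/; trying suffixes from longest down, /sr/ is the first permitted one, so coda /sg/ | onset /sr/.
So the parse is dwi.pi.disg.srorj.
Classifying each syllable: /dwi/ (open), /pi/ (open), /disg/ (closed), /srorj/ (closed).
Closed syllables: 2.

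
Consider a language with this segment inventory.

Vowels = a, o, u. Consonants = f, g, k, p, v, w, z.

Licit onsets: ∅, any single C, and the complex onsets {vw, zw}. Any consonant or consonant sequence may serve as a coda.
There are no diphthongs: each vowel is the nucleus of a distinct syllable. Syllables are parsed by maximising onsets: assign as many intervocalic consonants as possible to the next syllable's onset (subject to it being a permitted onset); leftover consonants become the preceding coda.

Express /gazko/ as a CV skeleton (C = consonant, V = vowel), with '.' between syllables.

CVC.CV

Vowels present: a, o; each is a nucleus, giving 2 syllables.
V1 /a/ – V2 /o/: /zk/ — longest licit onset from the right is /k/, leaving /z/ as coda.
Syllabification: gaz.ko.
Mapping each syllable to C/V: /gaz/ → CVC, /ko/ → CV.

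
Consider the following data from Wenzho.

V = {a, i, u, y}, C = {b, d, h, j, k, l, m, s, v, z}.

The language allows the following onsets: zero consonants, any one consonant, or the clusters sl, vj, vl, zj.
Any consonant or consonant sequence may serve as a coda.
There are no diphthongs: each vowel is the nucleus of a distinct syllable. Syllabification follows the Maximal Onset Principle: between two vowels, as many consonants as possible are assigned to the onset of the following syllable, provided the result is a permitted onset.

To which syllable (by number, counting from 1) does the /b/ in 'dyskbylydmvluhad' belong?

Nuclei (vowels): y, y, y, u, a → 5 syllables.
σ1/σ2 boundary: /skb/; trying suffixes from longest down, /b/ is the first permitted one, so coda /sk/ | onset /b/.
σ2/σ3 boundary: just /l/ — single C goes to the following onset.
σ3/σ4 boundary: /dmvl/ splits as /dm/ + /vl/ (/vl/ is the longest suffix that is a licit onset).
σ4/σ5 boundary: /h/ → onset of the next syllable (single consonants are always licit onsets).
Putting it together: dysk.by.lydm.vlu.had.
The /b/ is in the onset of syllable 2 (/by/).

2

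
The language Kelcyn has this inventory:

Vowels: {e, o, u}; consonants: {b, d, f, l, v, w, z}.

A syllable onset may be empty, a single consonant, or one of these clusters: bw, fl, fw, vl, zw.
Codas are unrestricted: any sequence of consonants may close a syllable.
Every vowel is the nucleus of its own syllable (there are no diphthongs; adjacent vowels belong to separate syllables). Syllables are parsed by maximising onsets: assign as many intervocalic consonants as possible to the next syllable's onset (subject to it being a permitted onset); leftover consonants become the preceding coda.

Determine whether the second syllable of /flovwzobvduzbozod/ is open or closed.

Nuclei (vowels): o, o, u, o, o → 5 syllables.
σ1/σ2 boundary: cluster /vwz/ — the longest permitted-onset suffix is /z/; onset = /z/, preceding coda = /vw/.
σ2/σ3 boundary: cluster /bvd/ — the longest permitted-onset suffix is /d/; onset = /d/, preceding coda = /bv/.
σ3/σ4 boundary: /zb/; trying suffixes from longest down, /b/ is the first permitted one, so coda /z/ | onset /b/.
σ4/σ5 boundary: /z/ is a single consonant, so it becomes the next onset.
Result: flovw.zobv.duz.bo.zod.
Syllable 2 is /zobv/ with coda /bv/, so it is closed.

closed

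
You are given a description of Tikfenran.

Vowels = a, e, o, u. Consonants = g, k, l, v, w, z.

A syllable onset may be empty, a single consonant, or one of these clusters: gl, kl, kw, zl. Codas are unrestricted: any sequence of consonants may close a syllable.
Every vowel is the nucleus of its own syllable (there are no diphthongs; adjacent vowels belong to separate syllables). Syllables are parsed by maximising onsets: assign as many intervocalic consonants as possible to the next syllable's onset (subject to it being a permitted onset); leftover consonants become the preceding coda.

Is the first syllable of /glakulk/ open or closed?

open

Vowels present: a, u; each is a nucleus, giving 2 syllables.
V1 /a/ – V2 /u/: just /k/ — single C goes to the following onset.
Syllabification: gla.kulk.
Syllable 1 is /gla/; it ends in its nucleus with no coda, so it is open.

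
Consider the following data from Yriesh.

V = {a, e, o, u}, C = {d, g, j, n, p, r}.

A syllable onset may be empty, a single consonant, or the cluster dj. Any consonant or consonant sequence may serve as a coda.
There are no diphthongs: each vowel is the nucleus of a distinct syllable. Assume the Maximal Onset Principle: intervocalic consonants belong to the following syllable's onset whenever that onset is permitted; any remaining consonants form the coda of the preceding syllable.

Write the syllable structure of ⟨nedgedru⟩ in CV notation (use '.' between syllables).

The vowels are e, e, u — 3 nuclei, so 3 syllables.
/e…e/ gap (V1→V2): /dg/; trying suffixes from longest down, /g/ is the first permitted one, so coda /d/ | onset /g/.
/e…u/ gap (V2→V3): /dr/ splits as /d/ + /r/ (/r/ is the longest suffix that is a licit onset).
So the parse is ned.ged.ru.
Mapping each syllable to C/V: /ned/ → CVC, /ged/ → CVC, /ru/ → CV.

CVC.CVC.CV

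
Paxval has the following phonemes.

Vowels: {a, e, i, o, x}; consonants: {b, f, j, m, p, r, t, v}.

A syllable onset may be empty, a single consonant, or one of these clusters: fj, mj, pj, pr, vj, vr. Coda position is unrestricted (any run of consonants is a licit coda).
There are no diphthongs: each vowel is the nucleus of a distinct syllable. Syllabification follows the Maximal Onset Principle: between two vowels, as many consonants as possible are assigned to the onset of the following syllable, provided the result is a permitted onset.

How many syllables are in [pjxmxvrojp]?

3

Nuclei (vowels): x, x, o → 3 syllables.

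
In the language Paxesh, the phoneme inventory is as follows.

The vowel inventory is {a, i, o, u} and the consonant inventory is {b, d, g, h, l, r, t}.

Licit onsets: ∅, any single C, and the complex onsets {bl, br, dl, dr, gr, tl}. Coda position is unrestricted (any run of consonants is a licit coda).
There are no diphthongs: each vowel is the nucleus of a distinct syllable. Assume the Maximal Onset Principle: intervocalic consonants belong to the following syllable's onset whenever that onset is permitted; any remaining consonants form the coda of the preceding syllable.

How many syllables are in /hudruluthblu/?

4

The vowels are u, u, u, u — 4 nuclei, so 4 syllables.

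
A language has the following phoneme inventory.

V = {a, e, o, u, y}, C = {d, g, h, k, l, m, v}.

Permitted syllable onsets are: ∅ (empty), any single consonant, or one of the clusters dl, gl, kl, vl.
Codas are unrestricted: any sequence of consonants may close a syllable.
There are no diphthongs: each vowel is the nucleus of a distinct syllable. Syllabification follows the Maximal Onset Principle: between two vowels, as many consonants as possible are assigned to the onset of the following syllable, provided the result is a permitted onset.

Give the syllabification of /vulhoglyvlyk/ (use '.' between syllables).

Vowels present: u, o, y, y; each is a nucleus, giving 4 syllables.
/u…o/ gap (V1→V2): cluster /lh/ — the longest permitted-onset suffix is /h/; onset = /h/, preceding coda = /l/.
/o…y/ gap (V2→V3): /gl/ is a licit onset in full, so it all attaches to the next syllable.
/y…y/ gap (V3→V4): /vl/ — entire cluster is a permitted onset → onset /vl/, coda ∅.

vul.ho.gly.vlyk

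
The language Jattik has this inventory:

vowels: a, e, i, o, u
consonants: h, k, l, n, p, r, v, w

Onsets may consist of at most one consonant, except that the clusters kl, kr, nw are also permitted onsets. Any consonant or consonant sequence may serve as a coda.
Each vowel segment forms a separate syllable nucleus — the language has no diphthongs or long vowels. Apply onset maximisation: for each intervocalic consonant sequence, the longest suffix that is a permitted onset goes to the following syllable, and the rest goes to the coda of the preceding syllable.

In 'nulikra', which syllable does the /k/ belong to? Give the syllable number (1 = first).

3

Vowels present: u, i, a; each is a nucleus, giving 3 syllables.
Between /u/ (V1) and /i/ (V2): /l/ is a single consonant, so it becomes the next onset.
Between /i/ (V2) and /a/ (V3): /kr/ — entire cluster is a permitted onset → onset /kr/, coda ∅.
Result: nu.li.kra.
The /k/ is in the onset of syllable 3 (/kra/).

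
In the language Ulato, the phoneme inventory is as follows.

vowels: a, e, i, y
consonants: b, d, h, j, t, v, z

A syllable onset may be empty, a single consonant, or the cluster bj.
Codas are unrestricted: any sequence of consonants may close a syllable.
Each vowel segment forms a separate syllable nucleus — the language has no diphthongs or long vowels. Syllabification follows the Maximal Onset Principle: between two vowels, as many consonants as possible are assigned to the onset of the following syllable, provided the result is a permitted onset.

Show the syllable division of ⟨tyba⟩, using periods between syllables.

Nuclei (vowels): y, a → 2 syllables.
V1 /y/ – V2 /a/: /b/ is a single consonant, so it becomes the next onset.

ty.ba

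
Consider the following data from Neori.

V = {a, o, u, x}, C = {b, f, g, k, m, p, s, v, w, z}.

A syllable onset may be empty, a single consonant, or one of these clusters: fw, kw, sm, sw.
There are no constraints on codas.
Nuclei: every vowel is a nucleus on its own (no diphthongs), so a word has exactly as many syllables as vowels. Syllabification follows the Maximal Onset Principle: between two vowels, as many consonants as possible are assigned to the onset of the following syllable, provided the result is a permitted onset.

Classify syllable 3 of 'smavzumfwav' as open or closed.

closed

Nuclei (vowels): a, u, a → 3 syllables.
σ1/σ2 boundary: /vz/; trying suffixes from longest down, /z/ is the first permitted one, so coda /v/ | onset /z/.
σ2/σ3 boundary: /mfw/; trying suffixes from longest down, /fw/ is the first permitted one, so coda /m/ | onset /fw/.
Syllabification: smav.zum.fwav.
Syllable 3 is /fwav/ with coda /v/, so it is closed.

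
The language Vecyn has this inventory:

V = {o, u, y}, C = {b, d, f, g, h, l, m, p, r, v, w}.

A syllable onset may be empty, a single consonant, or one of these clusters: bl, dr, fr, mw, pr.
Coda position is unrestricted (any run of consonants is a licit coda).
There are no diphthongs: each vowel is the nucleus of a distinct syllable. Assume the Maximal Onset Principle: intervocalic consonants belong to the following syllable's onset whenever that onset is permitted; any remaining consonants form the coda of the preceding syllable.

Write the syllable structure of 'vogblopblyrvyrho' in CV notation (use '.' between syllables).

CVC.CCVC.CCVC.CVC.CV

The vowels are o, o, y, y, o — 5 nuclei, so 5 syllables.
σ1/σ2 boundary: cluster /gbl/ — the longest permitted-onset suffix is /bl/; onset = /bl/, preceding coda = /g/.
σ2/σ3 boundary: cluster /pbl/ — the longest permitted-onset suffix is /bl/; onset = /bl/, preceding coda = /p/.
σ3/σ4 boundary: /rv/ splits as /r/ + /v/ (/v/ is the longest suffix that is a licit onset).
σ4/σ5 boundary: /rh/ splits as /r/ + /h/ (/h/ is the longest suffix that is a licit onset).
Result: vog.blop.blyr.vyr.ho.
Mapping each syllable to C/V: /vog/ → CVC, /blop/ → CCVC, /blyr/ → CCVC, /vyr/ → CVC, /ho/ → CV.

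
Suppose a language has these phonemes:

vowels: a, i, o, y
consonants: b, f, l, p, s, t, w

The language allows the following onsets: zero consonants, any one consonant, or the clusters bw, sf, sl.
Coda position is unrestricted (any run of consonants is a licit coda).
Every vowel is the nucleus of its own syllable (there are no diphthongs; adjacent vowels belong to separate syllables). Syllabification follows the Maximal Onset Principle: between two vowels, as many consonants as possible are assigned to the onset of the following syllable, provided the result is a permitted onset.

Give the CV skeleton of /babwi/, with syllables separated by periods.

CV.CCV

Vowels present: a, i; each is a nucleus, giving 2 syllables.
V1 /a/ – V2 /i/: /bw/ — entire cluster is a permitted onset → onset /bw/, coda ∅.
Result: ba.bwi.
Mapping each syllable to C/V: /ba/ → CV, /bwi/ → CCV.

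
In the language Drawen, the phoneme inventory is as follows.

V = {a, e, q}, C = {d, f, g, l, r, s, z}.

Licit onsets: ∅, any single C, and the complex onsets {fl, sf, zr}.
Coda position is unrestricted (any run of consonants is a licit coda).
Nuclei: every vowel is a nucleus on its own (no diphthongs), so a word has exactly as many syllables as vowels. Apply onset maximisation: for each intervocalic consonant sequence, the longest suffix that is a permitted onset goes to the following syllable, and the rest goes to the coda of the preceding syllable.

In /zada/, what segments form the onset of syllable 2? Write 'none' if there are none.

Vowels present: a, a; each is a nucleus, giving 2 syllables.
V1 /a/ – V2 /a/: just /d/ — single C goes to the following onset.
Putting it together: za.da.
Syllable 2 is /da/: onset /d/, nucleus /a/, coda ∅.

d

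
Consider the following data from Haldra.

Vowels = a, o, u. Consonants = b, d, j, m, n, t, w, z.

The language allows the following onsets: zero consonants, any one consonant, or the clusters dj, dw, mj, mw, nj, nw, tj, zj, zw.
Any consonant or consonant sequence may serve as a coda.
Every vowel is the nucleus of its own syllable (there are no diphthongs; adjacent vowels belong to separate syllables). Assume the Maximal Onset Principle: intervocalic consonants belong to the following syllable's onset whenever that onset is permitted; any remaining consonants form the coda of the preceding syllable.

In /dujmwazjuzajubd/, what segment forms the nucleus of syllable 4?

a

Vowels present: u, a, u, a, u; each is a nucleus, giving 5 syllables.
The fourth nucleus (vowel 4 from the left) is /a/.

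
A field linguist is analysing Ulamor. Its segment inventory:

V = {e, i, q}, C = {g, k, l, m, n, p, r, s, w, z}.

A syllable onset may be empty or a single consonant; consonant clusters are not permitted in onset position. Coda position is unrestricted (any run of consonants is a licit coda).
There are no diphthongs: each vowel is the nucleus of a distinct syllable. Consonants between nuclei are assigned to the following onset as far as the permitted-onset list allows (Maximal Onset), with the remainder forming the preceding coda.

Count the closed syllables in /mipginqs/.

Nuclei (vowels): i, i, q → 3 syllables.
Between /i/ (V1) and /i/ (V2): cluster /pg/ — the longest permitted-onset suffix is /g/; onset = /g/, preceding coda = /p/.
Between /i/ (V2) and /q/ (V3): /n/ → onset of the next syllable (single consonants are always licit onsets).
So the parse is mip.gi.nqs.
Classifying each syllable: /mip/ (closed), /gi/ (open), /nqs/ (closed).
Closed syllables: 2.

2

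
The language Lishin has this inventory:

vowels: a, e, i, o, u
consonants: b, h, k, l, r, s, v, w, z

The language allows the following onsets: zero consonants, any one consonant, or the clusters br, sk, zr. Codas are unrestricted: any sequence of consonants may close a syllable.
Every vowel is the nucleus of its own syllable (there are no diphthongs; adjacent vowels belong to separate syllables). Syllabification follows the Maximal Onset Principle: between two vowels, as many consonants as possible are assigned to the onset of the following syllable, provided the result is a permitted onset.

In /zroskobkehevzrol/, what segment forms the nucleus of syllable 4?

e

The vowels are o, o, e, e, o — 5 nuclei, so 5 syllables.
The fourth nucleus (vowel 4 from the left) is /e/.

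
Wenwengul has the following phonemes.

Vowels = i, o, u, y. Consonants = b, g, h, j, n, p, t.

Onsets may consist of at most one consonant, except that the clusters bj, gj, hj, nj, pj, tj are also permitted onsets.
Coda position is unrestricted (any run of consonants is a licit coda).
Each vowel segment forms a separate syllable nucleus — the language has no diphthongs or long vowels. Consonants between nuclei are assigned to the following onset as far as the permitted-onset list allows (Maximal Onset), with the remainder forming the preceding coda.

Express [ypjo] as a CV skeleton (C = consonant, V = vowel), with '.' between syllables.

The vowels are y, o — 2 nuclei, so 2 syllables.
Between /y/ (V1) and /o/ (V2): cluster /pj/ — /pj/ is itself a permitted onset, so the whole cluster goes right; preceding coda = ∅.
Putting it together: y.pjo.
Mapping each syllable to C/V: /y/ → V, /pjo/ → CCV.

V.CCV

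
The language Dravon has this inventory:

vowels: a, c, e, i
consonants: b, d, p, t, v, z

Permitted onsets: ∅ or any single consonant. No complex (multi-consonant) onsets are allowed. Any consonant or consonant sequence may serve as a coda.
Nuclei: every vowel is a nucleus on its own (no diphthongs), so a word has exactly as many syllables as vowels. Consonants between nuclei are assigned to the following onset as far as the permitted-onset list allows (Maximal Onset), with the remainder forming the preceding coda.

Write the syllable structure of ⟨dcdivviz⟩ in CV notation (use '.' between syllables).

Nuclei (vowels): c, i, i → 3 syllables.
σ1/σ2 boundary: just /d/ — single C goes to the following onset.
σ2/σ3 boundary: /vv/; trying suffixes from longest down, /v/ is the first permitted one, so coda /v/ | onset /v/.
Result: dc.div.viz.
Mapping each syllable to C/V: /dc/ → CV, /div/ → CVC, /viz/ → CVC.

CV.CVC.CVC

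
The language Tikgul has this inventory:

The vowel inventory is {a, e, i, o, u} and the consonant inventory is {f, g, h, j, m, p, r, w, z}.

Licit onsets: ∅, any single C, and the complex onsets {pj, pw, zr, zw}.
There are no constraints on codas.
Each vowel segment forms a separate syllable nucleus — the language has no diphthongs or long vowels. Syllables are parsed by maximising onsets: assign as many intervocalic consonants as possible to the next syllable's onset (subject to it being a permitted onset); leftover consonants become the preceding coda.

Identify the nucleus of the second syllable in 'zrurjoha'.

o

Vowels present: u, o, a; each is a nucleus, giving 3 syllables.
The second nucleus (vowel 2 from the left) is /o/.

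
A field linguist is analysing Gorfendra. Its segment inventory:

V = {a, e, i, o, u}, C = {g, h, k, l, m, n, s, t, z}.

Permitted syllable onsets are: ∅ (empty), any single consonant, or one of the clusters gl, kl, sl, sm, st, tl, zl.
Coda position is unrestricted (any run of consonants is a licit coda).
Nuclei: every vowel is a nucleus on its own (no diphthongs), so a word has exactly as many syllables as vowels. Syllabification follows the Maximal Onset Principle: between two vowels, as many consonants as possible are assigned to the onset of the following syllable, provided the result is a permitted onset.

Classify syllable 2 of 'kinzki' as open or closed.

Nuclei (vowels): i, i → 2 syllables.
Between /i/ (V1) and /i/ (V2): /nzk/; trying suffixes from longest down, /k/ is the first permitted one, so coda /nz/ | onset /k/.
Result: kinz.ki.
Syllable 2 is /ki/; it ends in its nucleus with no coda, so it is open.

open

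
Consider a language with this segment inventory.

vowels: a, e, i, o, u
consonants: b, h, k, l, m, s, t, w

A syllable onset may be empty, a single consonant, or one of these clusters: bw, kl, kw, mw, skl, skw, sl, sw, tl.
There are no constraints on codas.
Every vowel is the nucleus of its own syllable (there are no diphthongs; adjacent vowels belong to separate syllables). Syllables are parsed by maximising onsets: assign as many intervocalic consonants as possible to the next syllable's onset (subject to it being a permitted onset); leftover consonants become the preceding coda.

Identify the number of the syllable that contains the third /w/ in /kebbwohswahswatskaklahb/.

4

Vowels present: e, o, a, a, a, a; each is a nucleus, giving 6 syllables.
σ1/σ2 boundary: /bbw/; trying suffixes from longest down, /bw/ is the first permitted one, so coda /b/ | onset /bw/.
σ2/σ3 boundary: /hsw/ — longest licit onset from the right is /sw/, leaving /h/ as coda.
σ3/σ4 boundary: /hsw/; trying suffixes from longest down, /sw/ is the first permitted one, so coda /h/ | onset /sw/.
σ4/σ5 boundary: /tsk/ — longest licit onset from the right is /k/, leaving /ts/ as coda.
σ5/σ6 boundary: cluster /kl/ — /kl/ is itself a permitted onset, so the whole cluster goes right; preceding coda = ∅.
Putting it together: keb.bwoh.swah.swats.ka.klahb.
The third /w/ is in the onset of syllable 4 (/swats/).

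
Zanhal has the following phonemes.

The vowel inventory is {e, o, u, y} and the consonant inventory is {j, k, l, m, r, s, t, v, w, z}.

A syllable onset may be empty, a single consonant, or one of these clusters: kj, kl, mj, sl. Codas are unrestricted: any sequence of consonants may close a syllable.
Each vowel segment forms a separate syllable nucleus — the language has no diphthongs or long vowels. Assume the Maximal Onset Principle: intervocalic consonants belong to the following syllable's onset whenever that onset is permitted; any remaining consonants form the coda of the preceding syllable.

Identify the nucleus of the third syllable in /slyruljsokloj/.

Vowels present: y, u, o, o; each is a nucleus, giving 4 syllables.
The third nucleus (vowel 3 from the left) is /o/.

o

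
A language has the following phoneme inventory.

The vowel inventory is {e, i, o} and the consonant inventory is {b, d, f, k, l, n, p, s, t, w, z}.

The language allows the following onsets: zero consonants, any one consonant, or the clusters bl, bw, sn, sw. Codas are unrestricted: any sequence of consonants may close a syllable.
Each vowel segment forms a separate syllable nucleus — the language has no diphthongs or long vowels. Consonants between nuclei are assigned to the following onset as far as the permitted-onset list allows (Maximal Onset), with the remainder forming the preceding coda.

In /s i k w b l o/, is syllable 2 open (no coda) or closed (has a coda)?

Nuclei (vowels): i, o → 2 syllables.
Between /i/ (V1) and /o/ (V2): /kwbl/; trying suffixes from longest down, /bl/ is the first permitted one, so coda /kw/ | onset /bl/.
So the parse is sikw.blo.
Syllable 2 is /blo/; it ends in its nucleus with no coda, so it is open.

open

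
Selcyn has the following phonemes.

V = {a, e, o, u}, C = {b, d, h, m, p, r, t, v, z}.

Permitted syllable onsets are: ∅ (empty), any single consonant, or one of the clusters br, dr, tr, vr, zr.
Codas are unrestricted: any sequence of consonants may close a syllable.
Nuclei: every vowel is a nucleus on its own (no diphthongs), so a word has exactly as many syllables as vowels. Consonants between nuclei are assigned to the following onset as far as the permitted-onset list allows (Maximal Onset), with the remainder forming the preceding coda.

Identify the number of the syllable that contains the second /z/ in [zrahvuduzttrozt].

3

Vowels present: a, u, u, o; each is a nucleus, giving 4 syllables.
V1 /a/ – V2 /u/: cluster /hv/ — the longest permitted-onset suffix is /v/; onset = /v/, preceding coda = /h/.
V2 /u/ – V3 /u/: just /d/ — single C goes to the following onset.
V3 /u/ – V4 /o/: /zttr/ — longest licit onset from the right is /tr/, leaving /zt/ as coda.
Putting it together: zrah.vu.duzt.trozt.
The second /z/ is in the coda of syllable 3 (/duzt/).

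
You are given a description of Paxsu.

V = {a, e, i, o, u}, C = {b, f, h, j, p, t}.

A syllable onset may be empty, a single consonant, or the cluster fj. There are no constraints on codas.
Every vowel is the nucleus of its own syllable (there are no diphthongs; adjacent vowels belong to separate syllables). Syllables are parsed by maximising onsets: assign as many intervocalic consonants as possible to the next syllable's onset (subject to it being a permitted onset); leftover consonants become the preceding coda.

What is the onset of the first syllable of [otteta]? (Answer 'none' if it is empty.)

The vowels are o, e, a — 3 nuclei, so 3 syllables.
V1 /o/ – V2 /e/: /tt/; trying suffixes from longest down, /t/ is the first permitted one, so coda /t/ | onset /t/.
V2 /e/ – V3 /a/: /t/ is a single consonant, so it becomes the next onset.
Putting it together: ot.te.ta.
Syllable 1 is /ot/: onset ∅, nucleus /o/, coda /t/.

none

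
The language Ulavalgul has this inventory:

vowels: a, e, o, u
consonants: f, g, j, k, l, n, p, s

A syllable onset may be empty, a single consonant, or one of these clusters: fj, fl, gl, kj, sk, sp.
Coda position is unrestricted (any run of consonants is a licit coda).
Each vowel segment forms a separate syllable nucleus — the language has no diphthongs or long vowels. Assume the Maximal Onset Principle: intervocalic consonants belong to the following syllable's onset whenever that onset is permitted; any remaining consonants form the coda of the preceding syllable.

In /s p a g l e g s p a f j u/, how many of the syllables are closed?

1

The vowels are a, e, a, u — 4 nuclei, so 4 syllables.
Between /a/ (V1) and /e/ (V2): cluster /gl/ — /gl/ is itself a permitted onset, so the whole cluster goes right; preceding coda = ∅.
Between /e/ (V2) and /a/ (V3): /gsp/ — longest licit onset from the right is /sp/, leaving /g/ as coda.
Between /a/ (V3) and /u/ (V4): /fj/ — entire cluster is a permitted onset → onset /fj/, coda ∅.
Result: spa.gleg.spa.fju.
Classifying each syllable: /spa/ (open), /gleg/ (closed), /spa/ (open), /fju/ (open).
Closed syllables: 1.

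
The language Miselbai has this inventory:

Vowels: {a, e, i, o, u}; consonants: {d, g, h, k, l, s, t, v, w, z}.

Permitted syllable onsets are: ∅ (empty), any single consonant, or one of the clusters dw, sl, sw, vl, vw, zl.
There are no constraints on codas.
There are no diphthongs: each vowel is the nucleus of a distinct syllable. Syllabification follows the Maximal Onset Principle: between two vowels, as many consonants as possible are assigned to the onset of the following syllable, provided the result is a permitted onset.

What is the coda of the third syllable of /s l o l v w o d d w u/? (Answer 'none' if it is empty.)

The vowels are o, o, u — 3 nuclei, so 3 syllables.
/o…o/ gap (V1→V2): cluster /lvw/ — the longest permitted-onset suffix is /vw/; onset = /vw/, preceding coda = /l/.
/o…u/ gap (V2→V3): cluster /ddw/ — the longest permitted-onset suffix is /dw/; onset = /dw/, preceding coda = /d/.
Result: slol.vwod.dwu.
Syllable 3 is /dwu/: onset /dw/, nucleus /u/, coda ∅.

none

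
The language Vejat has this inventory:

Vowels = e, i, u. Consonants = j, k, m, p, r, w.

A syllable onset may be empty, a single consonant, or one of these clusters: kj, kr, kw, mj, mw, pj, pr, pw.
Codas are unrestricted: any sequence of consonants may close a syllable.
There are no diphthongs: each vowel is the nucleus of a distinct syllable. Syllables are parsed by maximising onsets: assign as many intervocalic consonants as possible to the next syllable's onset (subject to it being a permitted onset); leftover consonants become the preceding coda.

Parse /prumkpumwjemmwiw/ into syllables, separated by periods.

prumk.pumw.jem.mwiw

Vowels present: u, u, e, i; each is a nucleus, giving 4 syllables.
V1 /u/ – V2 /u/: /mkp/ — longest licit onset from the right is /p/, leaving /mk/ as coda.
V2 /u/ – V3 /e/: /mwj/ — longest licit onset from the right is /j/, leaving /mw/ as coda.
V3 /e/ – V4 /i/: /mmw/; trying suffixes from longest down, /mw/ is the first permitted one, so coda /m/ | onset /mw/.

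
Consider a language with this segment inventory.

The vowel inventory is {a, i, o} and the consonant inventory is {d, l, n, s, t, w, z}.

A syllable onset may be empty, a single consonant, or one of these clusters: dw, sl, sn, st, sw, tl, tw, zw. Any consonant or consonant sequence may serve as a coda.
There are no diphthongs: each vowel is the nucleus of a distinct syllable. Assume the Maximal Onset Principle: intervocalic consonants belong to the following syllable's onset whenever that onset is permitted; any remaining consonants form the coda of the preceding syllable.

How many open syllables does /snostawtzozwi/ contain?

3

Vowels present: o, a, o, i; each is a nucleus, giving 4 syllables.
/o…a/ gap (V1→V2): /st/ is a licit onset in full, so it all attaches to the next syllable.
/a…o/ gap (V2→V3): /wtz/ splits as /wt/ + /z/ (/z/ is the longest suffix that is a licit onset).
/o…i/ gap (V3→V4): /zw/ is a licit onset in full, so it all attaches to the next syllable.
Syllabification: sno.stawt.zo.zwi.
Classifying each syllable: /sno/ (open), /stawt/ (closed), /zo/ (open), /zwi/ (open).
Open syllables: 3.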